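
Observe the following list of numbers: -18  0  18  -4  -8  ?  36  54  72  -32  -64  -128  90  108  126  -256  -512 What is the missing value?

Reading positions in blocks of 6 reveals the pattern AAABBB — 2 tracks woven together.
Track A = -18, 0, 18, 36, 54, 72, 90, 108, 126: linear: a_n = -36 + 18·n.
Track B = -4, -8, ?, -32, -64, -128, -256, -512: a geometric progression (common ratio 2).
The gap is track B's term 3; the rule gives -16.

-16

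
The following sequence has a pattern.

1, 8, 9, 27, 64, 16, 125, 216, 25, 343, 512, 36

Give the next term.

729

The slot pattern repeats as AAB (period 3), so there are 2 interleaved tracks.
Track A: 1, 8, 27, 64, 125, 216, 343, 512 (perfect cubes starting at 1³).
Track B: 9, 16, 25, 36 (perfect squares starting at 3²).
Position 13 falls in track A as its term 9, giving 729.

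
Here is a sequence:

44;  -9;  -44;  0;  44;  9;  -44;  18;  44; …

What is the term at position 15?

The terms cycle through 2 interleaved subsequences.
Stream A: 44, -44, 44, -44, 44 — the oscillation 44·(−1)^(n+1).
Stream B: -9, 0, 9, 18 — adding 9 each time.
Position 15 falls in stream A as its term 8, giving -44.

-44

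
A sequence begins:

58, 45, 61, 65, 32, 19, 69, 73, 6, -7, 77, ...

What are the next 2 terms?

Reading positions in blocks of 4 reveals the pattern AABB — 2 tracks woven together.
Subsequence A = 58, 45, 32, 19, 6, -7: linear: a_n = 71 − 13·n.
Subsequence B = 61, 65, 69, 73, 77: arithmetic, step +4.
Term 12 comes from subsequence B (its 6th entry): 81.
Term 13 comes from subsequence A (its 7th entry): -20.

81, -20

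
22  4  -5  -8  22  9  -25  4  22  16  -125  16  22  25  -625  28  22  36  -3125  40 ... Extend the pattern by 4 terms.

Taking every 4th term gives 4 separate tracks.
Track A: 22, 22, 22, 22, 22. The constant sequence 22.
Track B: 4, 9, 16, 25, 36. Perfect squares starting at 2².
Track C: -5, -25, -125, -625, -3125. Multiplying by 5 each time.
Track D: -8, 4, 16, 28, 40. Linear: a_n = -20 + 12·n.
The 21st slot belongs to track A; its 6th term is 22.
The 22nd slot belongs to track B; its 6th term is 49.
Position 23 → track C, term 6 = -15625.
Term 24 comes from track D (its 6th entry): 52.

22, 49, -15625, 52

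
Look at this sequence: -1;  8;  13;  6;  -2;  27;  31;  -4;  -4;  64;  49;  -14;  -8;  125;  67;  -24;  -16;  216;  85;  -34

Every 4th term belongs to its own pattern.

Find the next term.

-32

The terms cycle through 4 interleaved subsequences.
Track A: -1, -2, -4, -8, -16. Geometric, ×2 each step.
Track B: 8, 27, 64, 125, 216. Perfect cubes starting at 2³.
Track C: 13, 31, 49, 67, 85. Arithmetic, step +18.
Track D: 6, -4, -14, -24, -34. Arithmetic, step −10.
The 21st slot belongs to track A; its 6th term is -32.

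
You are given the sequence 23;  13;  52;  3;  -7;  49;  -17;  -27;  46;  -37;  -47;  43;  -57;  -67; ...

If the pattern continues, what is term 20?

Reading positions in blocks of 3 reveals the pattern AAB — 2 tracks woven together.
Stream A: 23, 13, 3, -7, -17, -27, -37, -47, -57, -67 (linear: a_n = 33 − 10·n).
Stream B: 52, 49, 46, 43 (arithmetic with common difference −3).
Position 20 falls in stream A as its term 14, giving -107.

-107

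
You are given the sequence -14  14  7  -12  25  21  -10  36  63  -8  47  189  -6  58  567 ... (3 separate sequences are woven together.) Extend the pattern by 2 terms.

-4, 69

Split by position mod 3: positions 1, 4, 7, … form one track, and each other residue class forms its own.
Track A: -14, -12, -10, -8, -6 — adding 2 each time.
Track B: 14, 25, 36, 47, 58 — arithmetic, step +11.
Track C: 7, 21, 63, 189, 567 — a geometric progression (common ratio 3).
The 16th slot belongs to track A; its 6th term is -4.
The 17th slot belongs to track B; its 6th term is 69.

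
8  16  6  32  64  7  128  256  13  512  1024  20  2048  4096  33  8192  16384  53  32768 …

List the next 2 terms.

Positions follow the repeating pattern AAB; grouping by letter gives 2 tracks.
Track A: 8, 16, 32, 64, 128, 256, 512, 1024, 2048, 4096, 8192, 16384, 32768 — powers 2^3, 2^4, 2^5, ….
Track B: 6, 7, 13, 20, 33, 53 — a Fibonacci-like recurrence a_n = a_{n-1} + a_{n-2}.
Term 20 comes from track A (its 14th entry): 65536.
Term 21 comes from track B (its 7th entry): 86.

65536, 86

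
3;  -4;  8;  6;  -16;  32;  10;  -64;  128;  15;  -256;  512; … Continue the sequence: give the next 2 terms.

21, -1024

Reading positions in blocks of 3 reveals the pattern ABB — 2 tracks woven together.
Stream A = 3, 6, 10, 15: triangular numbers starting at T_2.
Stream B = -4, 8, -16, 32, -64, 128, -256, 512: multiplying by -2 each time.
The 13th slot belongs to stream A; its 5th term is 21.
Position 14 falls in stream B as its term 9, giving -1024.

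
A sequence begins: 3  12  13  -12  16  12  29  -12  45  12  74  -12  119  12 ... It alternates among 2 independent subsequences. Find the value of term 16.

-12

Odd-indexed and even-indexed terms follow separate rules.
Track A = 3, 13, 16, 29, 45, 74, 119: Fibonacci-style (each term is the sum of the two before it).
Track B = 12, -12, 12, -12, 12, -12, 12: the oscillation 12·(−1)^(n+1).
Position 16 falls in track B as its term 8, giving -12.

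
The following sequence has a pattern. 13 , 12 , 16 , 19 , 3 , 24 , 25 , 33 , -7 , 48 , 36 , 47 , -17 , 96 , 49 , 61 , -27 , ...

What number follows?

192

The terms cycle through 4 interleaved subsequences.
Track A is 13, 3, -7, -17, -27, which is arithmetic, step −10.
Track B is 12, 24, 48, 96, which is geometric with ratio 2.
Track C is 16, 25, 36, 49, which is the squares 4², 5², 6², ….
Track D is 19, 33, 47, 61, which is linear: a_n = 5 + 14·n.
Term 18 comes from track B (its 5th entry): 192.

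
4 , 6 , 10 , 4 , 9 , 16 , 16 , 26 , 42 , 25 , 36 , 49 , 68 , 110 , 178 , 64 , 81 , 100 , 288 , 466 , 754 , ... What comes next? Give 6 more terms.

121, 144, 169, 1220, 1974, 3194

Reading positions in blocks of 6 reveals the pattern AAABBB — 2 tracks woven together.
Track A = 4, 6, 10, 16, 26, 42, 68, 110, 178, 288, 466, 754: Fibonacci-style (each term is the sum of the two before it).
Track B = 4, 9, 16, 25, 36, 49, 64, 81, 100: the squares 2², 3², 4², ….
Position 22 → track B, term 10 = 121.
Position 23 falls in track B as its term 11, giving 144.
Position 24 → track B, term 12 = 169.
Position 25 → track A, term 13 = 1220.
Term 26 comes from track A (its 14th entry): 1974.
Position 27 falls in track A as its term 15, giving 3194.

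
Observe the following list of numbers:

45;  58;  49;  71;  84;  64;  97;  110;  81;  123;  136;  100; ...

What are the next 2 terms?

Positions follow the repeating pattern AAB; grouping by letter gives 2 tracks.
Stream A is 45, 58, 71, 84, 97, 110, 123, 136, which is adding 13 each time.
Stream B is 49, 64, 81, 100, which is consecutive squares n² from n = 7.
Position 13 falls in stream A as its term 9, giving 149.
Term 14 comes from stream A (its 10th entry): 162.

149, 162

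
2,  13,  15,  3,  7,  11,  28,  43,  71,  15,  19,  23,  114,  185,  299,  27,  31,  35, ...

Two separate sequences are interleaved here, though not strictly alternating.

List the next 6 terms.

Reading positions in blocks of 6 reveals the pattern AAABBB — 2 tracks woven together.
Stream A: 2, 13, 15, 28, 43, 71, 114, 185, 299 — each term equals the sum of the previous two.
Stream B: 3, 7, 11, 15, 19, 23, 27, 31, 35 — adding 4 each time.
Term 19 comes from stream A (its 10th entry): 484.
Position 20 falls in stream A as its term 11, giving 783.
Term 21 comes from stream A (its 12th entry): 1267.
Position 22 → stream B, term 10 = 39.
Position 23 falls in stream B as its term 11, giving 43.
Position 24 falls in stream B as its term 12, giving 47.

484, 783, 1267, 39, 43, 47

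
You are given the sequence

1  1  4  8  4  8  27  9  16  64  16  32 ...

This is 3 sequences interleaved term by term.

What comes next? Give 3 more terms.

125, 25, 64

Taking every 3rd term gives 3 separate tracks.
Stream A: 1, 8, 27, 64. Perfect cubes starting at 1³.
Stream B: 1, 4, 9, 16. Consecutive squares n² from n = 1.
Stream C: 4, 8, 16, 32. Successive powers of 2.
The 13th slot belongs to stream A; its 5th term is 125.
Position 14 → stream B, term 5 = 25.
Position 15 → stream C, term 5 = 64.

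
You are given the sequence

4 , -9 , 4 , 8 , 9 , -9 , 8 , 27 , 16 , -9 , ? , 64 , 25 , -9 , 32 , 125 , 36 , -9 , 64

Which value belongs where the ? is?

16

Taking every 4th term gives 4 separate tracks.
Track A: 4, 9, 16, 25, 36. The squares 2², 3², 4², ….
Track B: -9, -9, -9, -9, -9. Always -9.
Track C: 4, 8, ?, 32, 64. Powers 2^2, 2^3, 2^4, ….
Track D: 8, 27, 64, 125. The cubes 2³, 3³, 4³, ….
The gap is track C's term 3; the rule gives 16.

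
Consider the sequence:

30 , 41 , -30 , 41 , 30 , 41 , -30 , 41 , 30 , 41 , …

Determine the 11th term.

Split by position mod 2 into 2 tracks.
Track A: 30, -30, 30, -30, 30 (alternating ±30).
Track B: 41, 41, 41, 41, 41 (always 41).
Position 11 → track A, term 6 = -30.

-30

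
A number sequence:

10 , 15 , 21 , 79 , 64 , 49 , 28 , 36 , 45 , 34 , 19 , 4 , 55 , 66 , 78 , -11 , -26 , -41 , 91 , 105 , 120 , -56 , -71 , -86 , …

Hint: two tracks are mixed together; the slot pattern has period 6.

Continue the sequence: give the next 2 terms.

136, 153

Reading positions in blocks of 6 reveals the pattern AAABBB — 2 tracks woven together.
Track A = 10, 15, 21, 28, 36, 45, 55, 66, 78, 91, 105, 120: triangular numbers starting at T_4.
Track B = 79, 64, 49, 34, 19, 4, -11, -26, -41, -56, -71, -86: arithmetic, step −15.
Position 25 falls in track A as its term 13, giving 136.
Position 26 falls in track A as its term 14, giving 153.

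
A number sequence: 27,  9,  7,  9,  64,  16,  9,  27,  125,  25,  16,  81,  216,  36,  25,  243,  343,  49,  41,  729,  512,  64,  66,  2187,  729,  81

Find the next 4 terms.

Split by position mod 4 into 4 tracks.
Subsequence A: 27, 64, 125, 216, 343, 512, 729 — consecutive cubes n³ from n = 3.
Subsequence B: 9, 16, 25, 36, 49, 64, 81 — perfect squares starting at 3².
Subsequence C: 7, 9, 16, 25, 41, 66 — a Fibonacci-like recurrence a_n = a_{n-1} + a_{n-2}.
Subsequence D: 9, 27, 81, 243, 729, 2187 — powers of 3.
Position 27 falls in subsequence C as its term 7, giving 107.
Term 28 comes from subsequence D (its 7th entry): 6561.
Position 29 falls in subsequence A as its term 8, giving 1000.
Position 30 falls in subsequence B as its term 8, giving 100.

107, 6561, 1000, 100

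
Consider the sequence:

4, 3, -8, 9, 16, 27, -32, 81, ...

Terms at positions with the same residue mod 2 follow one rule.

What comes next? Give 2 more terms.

64, 243

Taking every 2nd term gives 2 separate tracks.
Track A = 4, -8, 16, -32: a geometric progression (common ratio -2).
Track B = 3, 9, 27, 81: powers 3^1, 3^2, 3^3, ….
The 9th slot belongs to track A; its 5th term is 64.
Term 10 comes from track B (its 5th entry): 243.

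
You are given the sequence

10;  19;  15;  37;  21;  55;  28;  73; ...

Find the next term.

The terms cycle through 2 interleaved subsequences.
Track A: 10, 15, 21, 28. Triangular numbers starting at T_4.
Track B: 19, 37, 55, 73. Arithmetic, step +18.
Term 9 comes from track A (its 5th entry): 36.

36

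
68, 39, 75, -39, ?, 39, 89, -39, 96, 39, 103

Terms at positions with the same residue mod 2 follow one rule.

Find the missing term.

Positions 1, 3, 5, … form one subsequence and positions 2, 4, 6, … form another.
Track A = 68, 75, ?, 89, 96, 103: arithmetic, step +7.
Track B = 39, -39, 39, -39, 39: alternating ±39.
Track A's pattern makes the blank 82.

82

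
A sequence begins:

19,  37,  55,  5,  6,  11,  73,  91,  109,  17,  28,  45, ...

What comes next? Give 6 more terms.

127, 145, 163, 73, 118, 191

Reading positions in blocks of 6 reveals the pattern AAABBB — 2 tracks woven together.
Stream A: 19, 37, 55, 73, 91, 109 — linear: a_n = 1 + 18·n.
Stream B: 5, 6, 11, 17, 28, 45 — each term equals the sum of the previous two.
The 13th slot belongs to stream A; its 7th term is 127.
Term 14 comes from stream A (its 8th entry): 145.
Position 15 falls in stream A as its term 9, giving 163.
The 16th slot belongs to stream B; its 7th term is 73.
Position 17 → stream B, term 8 = 118.
The 18th slot belongs to stream B; its 9th term is 191.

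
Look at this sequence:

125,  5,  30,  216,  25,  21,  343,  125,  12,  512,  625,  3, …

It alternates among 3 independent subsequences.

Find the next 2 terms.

The terms cycle through 3 interleaved subsequences.
Subsequence A = 125, 216, 343, 512: consecutive cubes n³ from n = 5.
Subsequence B = 5, 25, 125, 625: successive powers of 5.
Subsequence C = 30, 21, 12, 3: arithmetic with common difference −9.
The 13th slot belongs to subsequence A; its 5th term is 729.
Position 14 → subsequence B, term 5 = 3125.

729, 3125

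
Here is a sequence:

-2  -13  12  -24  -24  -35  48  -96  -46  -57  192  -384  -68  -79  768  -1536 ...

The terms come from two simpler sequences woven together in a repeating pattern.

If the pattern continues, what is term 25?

-134

The slot pattern repeats as AABB (period 4), so there are 2 interleaved tracks.
Stream A is -2, -13, -24, -35, -46, -57, -68, -79, which is arithmetic with common difference −11.
Stream B is 12, -24, 48, -96, 192, -384, 768, -1536, which is multiplying by -2 each time.
The 25th slot belongs to stream A; its 13th term is -134.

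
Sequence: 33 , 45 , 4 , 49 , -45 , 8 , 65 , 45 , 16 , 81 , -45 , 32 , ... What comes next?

Read the sequence 3 terms at a time; column i is its own pattern.
Track A = 33, 49, 65, 81: arithmetic, step +16.
Track B = 45, -45, 45, -45: alternating ±45.
Track C = 4, 8, 16, 32: geometric, ×2 each step.
Position 13 falls in track A as its term 5, giving 97.

97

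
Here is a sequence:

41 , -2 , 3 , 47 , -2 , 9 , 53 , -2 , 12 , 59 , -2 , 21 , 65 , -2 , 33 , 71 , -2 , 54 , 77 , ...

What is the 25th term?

89

The terms cycle through 3 interleaved subsequences.
Track A is 41, 47, 53, 59, 65, 71, 77, which is arithmetic, step +6.
Track B is -2, -2, -2, -2, -2, -2, which is the constant sequence -2.
Track C is 3, 9, 12, 21, 33, 54, which is Fibonacci-style (each term is the sum of the two before it).
Position 25 falls in track A as its term 9, giving 89.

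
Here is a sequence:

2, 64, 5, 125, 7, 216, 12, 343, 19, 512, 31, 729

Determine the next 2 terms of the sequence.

50, 1000

Split by position mod 2 into 2 tracks.
Track A: 2, 5, 7, 12, 19, 31 (Fibonacci-style (each term is the sum of the two before it)).
Track B: 64, 125, 216, 343, 512, 729 (perfect cubes starting at 4³).
The 13th slot belongs to track A; its 7th term is 50.
Position 14 → track B, term 7 = 1000.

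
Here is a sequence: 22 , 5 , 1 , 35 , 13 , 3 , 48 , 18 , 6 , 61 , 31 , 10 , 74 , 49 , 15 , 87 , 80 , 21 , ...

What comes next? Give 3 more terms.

100, 129, 28

Read the sequence 3 terms at a time; column i is its own pattern.
Stream A: 22, 35, 48, 61, 74, 87 (arithmetic, step +13).
Stream B: 5, 13, 18, 31, 49, 80 (a Fibonacci-like recurrence a_n = a_{n-1} + a_{n-2}).
Stream C: 1, 3, 6, 10, 15, 21 (triangular numbers starting at T_1).
Position 19 → stream A, term 7 = 100.
Position 20 → stream B, term 7 = 129.
Position 21 → stream C, term 7 = 28.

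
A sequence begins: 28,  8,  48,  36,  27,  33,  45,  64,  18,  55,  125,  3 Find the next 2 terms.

66, 216

The terms cycle through 3 interleaved subsequences.
Track A = 28, 36, 45, 55: the triangular numbers T_7, T_8, ….
Track B = 8, 27, 64, 125: perfect cubes starting at 2³.
Track C = 48, 33, 18, 3: arithmetic, step −15.
Position 13 → track A, term 5 = 66.
Position 14 → track B, term 5 = 216.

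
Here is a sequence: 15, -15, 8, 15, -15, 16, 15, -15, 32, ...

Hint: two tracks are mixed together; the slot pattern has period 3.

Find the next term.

The slot pattern repeats as AAB (period 3), so there are 2 interleaved tracks.
Track A is 15, -15, 15, -15, 15, -15, which is oscillating between 15 and -15.
Track B is 8, 16, 32, which is powers 2^3, 2^4, 2^5, ….
Position 10 falls in track A as its term 7, giving 15.

15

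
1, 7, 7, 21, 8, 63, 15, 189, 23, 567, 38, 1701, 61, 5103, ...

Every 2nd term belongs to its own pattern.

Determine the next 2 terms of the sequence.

Odd-indexed and even-indexed terms follow separate rules.
Track A is 1, 7, 8, 15, 23, 38, 61, which is a Fibonacci-like recurrence a_n = a_{n-1} + a_{n-2}.
Track B is 7, 21, 63, 189, 567, 1701, 5103, which is geometric with ratio 3.
Term 15 comes from track A (its 8th entry): 99.
Position 16 falls in track B as its term 8, giving 15309.

99, 15309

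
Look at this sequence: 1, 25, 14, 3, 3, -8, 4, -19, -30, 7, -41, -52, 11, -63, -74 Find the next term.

18

The slot pattern repeats as ABB (period 3), so there are 2 interleaved tracks.
Track A: 1, 3, 4, 7, 11 (a Fibonacci-like recurrence a_n = a_{n-1} + a_{n-2}).
Track B: 25, 14, 3, -8, -19, -30, -41, -52, -63, -74 (arithmetic, step −11).
Position 16 falls in track A as its term 6, giving 18.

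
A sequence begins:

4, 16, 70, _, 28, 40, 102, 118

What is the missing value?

Reading positions in blocks of 4 reveals the pattern AABB — 2 tracks woven together.
Track A: 4, 16, 28, 40 (linear: a_n = -8 + 12·n).
Track B: 70, ?, 102, 118 (arithmetic, step +16).
The gap is track B's term 2; the rule gives 86.

86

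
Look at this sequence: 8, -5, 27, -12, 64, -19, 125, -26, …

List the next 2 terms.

216, -33

Positions 1, 3, 5, … form one subsequence and positions 2, 4, 6, … form another.
Stream A is 8, 27, 64, 125, which is perfect cubes starting at 2³.
Stream B is -5, -12, -19, -26, which is subtracting 7 each time.
Position 9 falls in stream A as its term 5, giving 216.
Term 10 comes from stream B (its 5th entry): -33.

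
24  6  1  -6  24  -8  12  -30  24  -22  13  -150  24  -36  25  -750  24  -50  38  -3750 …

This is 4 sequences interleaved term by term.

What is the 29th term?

Split by position mod 4: positions 1, 5, 9, … form one track, and each other residue class forms its own.
Stream A = 24, 24, 24, 24, 24: the constant sequence 24.
Stream B = 6, -8, -22, -36, -50: subtracting 14 each time.
Stream C = 1, 12, 13, 25, 38: Fibonacci-style (each term is the sum of the two before it).
Stream D = -6, -30, -150, -750, -3750: geometric with ratio 5.
Term 29 comes from stream A (its 8th entry): 24.

24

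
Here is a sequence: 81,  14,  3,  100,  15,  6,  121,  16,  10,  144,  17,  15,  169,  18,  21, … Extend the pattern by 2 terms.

Split by position mod 3: positions 1, 4, 7, … form one track, and each other residue class forms its own.
Track A: 81, 100, 121, 144, 169 (the squares 9², 10², 11², …).
Track B: 14, 15, 16, 17, 18 (arithmetic, step +1).
Track C: 3, 6, 10, 15, 21 (triangular numbers n(n+1)/2 for n = 2, 3, …).
The 16th slot belongs to track A; its 6th term is 196.
Position 17 → track B, term 6 = 19.

196, 19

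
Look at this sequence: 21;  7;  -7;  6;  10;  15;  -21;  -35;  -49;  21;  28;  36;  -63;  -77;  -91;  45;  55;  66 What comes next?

Positions follow the repeating pattern AAABBB; grouping by letter gives 2 tracks.
Track A = 21, 7, -7, -21, -35, -49, -63, -77, -91: linear: a_n = 35 − 14·n.
Track B = 6, 10, 15, 21, 28, 36, 45, 55, 66: the triangular numbers T_3, T_4, ….
Term 19 comes from track A (its 10th entry): -105.

-105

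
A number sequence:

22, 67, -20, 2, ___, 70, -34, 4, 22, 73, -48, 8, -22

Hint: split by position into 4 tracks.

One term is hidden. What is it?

-22

Split by position mod 4 into 4 tracks.
Stream A: 22, ?, 22, -22. The oscillation 22·(−1)^(n+1).
Stream B: 67, 70, 73. Linear: a_n = 64 + 3·n.
Stream C: -20, -34, -48. Arithmetic with common difference −14.
Stream D: 2, 4, 8. Powers of 2.
So the missing entry in stream A is -22.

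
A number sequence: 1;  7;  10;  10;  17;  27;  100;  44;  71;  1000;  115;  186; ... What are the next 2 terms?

Reading positions in blocks of 3 reveals the pattern ABB — 2 tracks woven together.
Subsequence A: 1, 10, 100, 1000. A geometric progression (common ratio 10).
Subsequence B: 7, 10, 17, 27, 44, 71, 115, 186. Each term equals the sum of the previous two.
The 13th slot belongs to subsequence A; its 5th term is 10000.
The 14th slot belongs to subsequence B; its 9th term is 301.

10000, 301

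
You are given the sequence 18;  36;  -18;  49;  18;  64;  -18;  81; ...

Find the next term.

Split by position mod 2 into 2 tracks.
Stream A = 18, -18, 18, -18: the oscillation 18·(−1)^(n+1).
Stream B = 36, 49, 64, 81: perfect squares starting at 6².
Term 9 comes from stream A (its 5th entry): 18.

18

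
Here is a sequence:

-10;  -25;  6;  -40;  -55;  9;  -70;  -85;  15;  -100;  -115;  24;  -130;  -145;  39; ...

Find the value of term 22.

Reading positions in blocks of 3 reveals the pattern AAB — 2 tracks woven together.
Stream A: -10, -25, -40, -55, -70, -85, -100, -115, -130, -145. Arithmetic, step −15.
Stream B: 6, 9, 15, 24, 39. Fibonacci-style (each term is the sum of the two before it).
Position 22 → stream A, term 15 = -220.

-220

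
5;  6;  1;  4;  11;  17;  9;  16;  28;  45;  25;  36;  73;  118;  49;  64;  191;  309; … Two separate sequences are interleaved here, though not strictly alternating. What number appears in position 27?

169

Reading positions in blocks of 4 reveals the pattern AABB — 2 tracks woven together.
Track A: 5, 6, 11, 17, 28, 45, 73, 118, 191, 309 — Fibonacci-style (each term is the sum of the two before it).
Track B: 1, 4, 9, 16, 25, 36, 49, 64 — consecutive squares n² from n = 1.
Term 27 comes from track B (its 13th entry): 169.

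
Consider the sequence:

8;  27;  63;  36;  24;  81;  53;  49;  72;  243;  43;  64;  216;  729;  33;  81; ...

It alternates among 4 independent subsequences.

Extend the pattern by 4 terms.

648, 2187, 23, 100

Read the sequence 4 terms at a time; column i is its own pattern.
Subsequence A: 8, 24, 72, 216 (multiplying by 3 each time).
Subsequence B: 27, 81, 243, 729 (successive powers of 3).
Subsequence C: 63, 53, 43, 33 (arithmetic with common difference −10).
Subsequence D: 36, 49, 64, 81 (the squares 6², 7², 8², …).
Position 17 falls in subsequence A as its term 5, giving 648.
Position 18 → subsequence B, term 5 = 2187.
Term 19 comes from subsequence C (its 5th entry): 23.
Position 20 falls in subsequence D as its term 5, giving 100.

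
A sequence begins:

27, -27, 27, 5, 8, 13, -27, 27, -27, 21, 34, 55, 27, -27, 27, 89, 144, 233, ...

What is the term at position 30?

4181

Positions follow the repeating pattern AAABBB; grouping by letter gives 2 tracks.
Track A: 27, -27, 27, -27, 27, -27, 27, -27, 27. Alternating ±27.
Track B: 5, 8, 13, 21, 34, 55, 89, 144, 233. Fibonacci-style (each term is the sum of the two before it).
The 30th slot belongs to track B; its 15th term is 4181.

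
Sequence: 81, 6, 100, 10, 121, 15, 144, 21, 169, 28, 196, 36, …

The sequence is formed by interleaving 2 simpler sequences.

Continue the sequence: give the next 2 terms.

225, 45

Taking every 2nd term gives 2 separate tracks.
Track A: 81, 100, 121, 144, 169, 196 (consecutive squares n² from n = 9).
Track B: 6, 10, 15, 21, 28, 36 (triangular numbers starting at T_3).
Term 13 comes from track A (its 7th entry): 225.
Term 14 comes from track B (its 7th entry): 45.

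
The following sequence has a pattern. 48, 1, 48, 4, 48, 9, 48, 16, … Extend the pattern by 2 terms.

Taking every 2nd term gives 2 separate tracks.
Stream A = 48, 48, 48, 48: always 48.
Stream B = 1, 4, 9, 16: the squares 1², 2², 3², ….
Position 9 → stream A, term 5 = 48.
Term 10 comes from stream B (its 5th entry): 25.

48, 25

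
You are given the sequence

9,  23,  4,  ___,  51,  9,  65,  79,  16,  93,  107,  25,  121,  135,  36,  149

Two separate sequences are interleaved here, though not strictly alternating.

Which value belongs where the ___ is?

Positions follow the repeating pattern AAB; grouping by letter gives 2 tracks.
Track A is 9, 23, ?, 51, 65, 79, 93, 107, 121, 135, 149, which is adding 14 each time.
Track B is 4, 9, 16, 25, 36, which is consecutive squares n² from n = 2.
Filling track A at index 3 by its rule yields 37.

37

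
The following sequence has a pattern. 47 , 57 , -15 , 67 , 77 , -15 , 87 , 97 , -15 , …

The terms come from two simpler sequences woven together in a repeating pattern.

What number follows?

107

Reading positions in blocks of 3 reveals the pattern AAB — 2 tracks woven together.
Track A is 47, 57, 67, 77, 87, 97, which is arithmetic, step +10.
Track B is -15, -15, -15, which is the constant sequence -15.
Position 10 falls in track A as its term 7, giving 107.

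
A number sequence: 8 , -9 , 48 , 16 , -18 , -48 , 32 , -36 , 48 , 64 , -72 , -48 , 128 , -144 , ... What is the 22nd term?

1024

The terms cycle through 3 interleaved subsequences.
Subsequence A is 8, 16, 32, 64, 128, which is successive powers of 2.
Subsequence B is -9, -18, -36, -72, -144, which is multiplying by 2 each time.
Subsequence C is 48, -48, 48, -48, which is oscillating between 48 and -48.
Position 22 falls in subsequence A as its term 8, giving 1024.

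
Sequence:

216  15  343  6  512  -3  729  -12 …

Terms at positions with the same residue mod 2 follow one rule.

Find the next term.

Taking every 2nd term gives 2 separate tracks.
Subsequence A: 216, 343, 512, 729 (perfect cubes starting at 6³).
Subsequence B: 15, 6, -3, -12 (arithmetic, step −9).
Position 9 → subsequence A, term 5 = 1000.

1000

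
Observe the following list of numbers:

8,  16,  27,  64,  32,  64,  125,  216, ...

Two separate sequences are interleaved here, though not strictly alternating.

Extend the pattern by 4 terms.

128, 256, 343, 512

The slot pattern repeats as AABB (period 4), so there are 2 interleaved tracks.
Track A = 8, 16, 32, 64: successive powers of 2.
Track B = 27, 64, 125, 216: consecutive cubes n³ from n = 3.
Position 9 falls in track A as its term 5, giving 128.
Position 10 → track A, term 6 = 256.
The 11th slot belongs to track B; its 5th term is 343.
Position 12 → track B, term 6 = 512.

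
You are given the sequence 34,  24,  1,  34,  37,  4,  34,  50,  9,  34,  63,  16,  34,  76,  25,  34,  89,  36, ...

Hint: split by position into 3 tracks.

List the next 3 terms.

34, 102, 49

Read the sequence 3 terms at a time; column i is its own pattern.
Subsequence A: 34, 34, 34, 34, 34, 34 — constant 34.
Subsequence B: 24, 37, 50, 63, 76, 89 — arithmetic, step +13.
Subsequence C: 1, 4, 9, 16, 25, 36 — perfect squares starting at 1².
The 19th slot belongs to subsequence A; its 7th term is 34.
The 20th slot belongs to subsequence B; its 7th term is 102.
The 21st slot belongs to subsequence C; its 7th term is 49.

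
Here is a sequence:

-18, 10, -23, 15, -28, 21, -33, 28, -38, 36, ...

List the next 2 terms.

-43, 45

Taking every 2nd term gives 2 separate tracks.
Subsequence A is -18, -23, -28, -33, -38, which is arithmetic with common difference −5.
Subsequence B is 10, 15, 21, 28, 36, which is triangular numbers starting at T_4.
Position 11 → subsequence A, term 6 = -43.
Term 12 comes from subsequence B (its 6th entry): 45.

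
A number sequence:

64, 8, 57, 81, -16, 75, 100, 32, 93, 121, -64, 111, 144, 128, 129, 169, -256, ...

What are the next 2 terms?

Taking every 3rd term gives 3 separate tracks.
Subsequence A: 64, 81, 100, 121, 144, 169 — the squares 8², 9², 10², ….
Subsequence B: 8, -16, 32, -64, 128, -256 — multiplying by -2 each time.
Subsequence C: 57, 75, 93, 111, 129 — adding 18 each time.
Term 18 comes from subsequence C (its 6th entry): 147.
Position 19 falls in subsequence A as its term 7, giving 196.

147, 196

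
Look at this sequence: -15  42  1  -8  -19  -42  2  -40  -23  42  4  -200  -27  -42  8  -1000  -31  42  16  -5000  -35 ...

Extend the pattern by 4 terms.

The terms cycle through 4 interleaved subsequences.
Track A: -15, -19, -23, -27, -31, -35. Arithmetic with common difference −4.
Track B: 42, -42, 42, -42, 42. Alternating ±42.
Track C: 1, 2, 4, 8, 16. Powers of 2.
Track D: -8, -40, -200, -1000, -5000. Multiplying by 5 each time.
Position 22 falls in track B as its term 6, giving -42.
Position 23 falls in track C as its term 6, giving 32.
Position 24 → track D, term 6 = -25000.
Term 25 comes from track A (its 7th entry): -39.

-42, 32, -25000, -39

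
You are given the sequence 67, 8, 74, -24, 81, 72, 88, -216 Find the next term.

The terms cycle through 2 interleaved subsequences.
Track A = 67, 74, 81, 88: arithmetic with common difference +7.
Track B = 8, -24, 72, -216: a geometric progression (common ratio -3).
Position 9 falls in track A as its term 5, giving 95.

95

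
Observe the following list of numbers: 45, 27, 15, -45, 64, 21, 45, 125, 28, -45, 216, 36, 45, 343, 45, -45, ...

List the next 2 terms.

Taking every 3rd term gives 3 separate tracks.
Subsequence A: 45, -45, 45, -45, 45, -45 (oscillating between 45 and -45).
Subsequence B: 27, 64, 125, 216, 343 (the cubes 3³, 4³, 5³, …).
Subsequence C: 15, 21, 28, 36, 45 (triangular numbers starting at T_5).
Position 17 → subsequence B, term 6 = 512.
Position 18 falls in subsequence C as its term 6, giving 55.

512, 55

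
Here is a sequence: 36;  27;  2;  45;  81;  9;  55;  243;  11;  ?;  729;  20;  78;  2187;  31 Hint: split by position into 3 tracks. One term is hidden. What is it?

Taking every 3rd term gives 3 separate tracks.
Track A: 36, 45, 55, ?, 78 (the triangular numbers T_8, T_9, …).
Track B: 27, 81, 243, 729, 2187 (successive powers of 3).
Track C: 2, 9, 11, 20, 31 (Fibonacci-style (each term is the sum of the two before it)).
Filling track A at index 4 by its rule yields 66.

66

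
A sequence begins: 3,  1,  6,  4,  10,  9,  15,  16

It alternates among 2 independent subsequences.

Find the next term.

21

Odd-indexed and even-indexed terms follow separate rules.
Track A: 3, 6, 10, 15. Triangular numbers starting at T_2.
Track B: 1, 4, 9, 16. The squares 1², 2², 3², ….
The 9th slot belongs to track A; its 5th term is 21.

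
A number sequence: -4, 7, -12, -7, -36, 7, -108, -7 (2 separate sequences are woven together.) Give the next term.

Odd-indexed and even-indexed terms follow separate rules.
Track A = -4, -12, -36, -108: multiplying by 3 each time.
Track B = 7, -7, 7, -7: the oscillation 7·(−1)^(n+1).
Position 9 falls in track A as its term 5, giving -324.

-324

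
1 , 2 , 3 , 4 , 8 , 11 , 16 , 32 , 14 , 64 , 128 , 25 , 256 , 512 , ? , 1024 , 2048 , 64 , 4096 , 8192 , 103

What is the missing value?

39

Reading positions in blocks of 3 reveals the pattern AAB — 2 tracks woven together.
Track A: 1, 2, 4, 8, 16, 32, 64, 128, 256, 512, 1024, 2048, 4096, 8192. Powers of 2.
Track B: 3, 11, 14, 25, ?, 64, 103. Each term equals the sum of the previous two.
The gap is track B's term 5; the rule gives 39.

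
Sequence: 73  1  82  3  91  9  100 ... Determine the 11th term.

118

Positions 1, 3, 5, … form one subsequence and positions 2, 4, 6, … form another.
Track A: 73, 82, 91, 100. Arithmetic with common difference +9.
Track B: 1, 3, 9. Geometric, ×3 each step.
Position 11 falls in track A as its term 6, giving 118.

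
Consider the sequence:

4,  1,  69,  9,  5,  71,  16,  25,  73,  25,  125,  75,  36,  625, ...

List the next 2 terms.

The terms cycle through 3 interleaved subsequences.
Subsequence A: 4, 9, 16, 25, 36 — the squares 2², 3², 4², ….
Subsequence B: 1, 5, 25, 125, 625 — geometric, ×5 each step.
Subsequence C: 69, 71, 73, 75 — arithmetic with common difference +2.
The 15th slot belongs to subsequence C; its 5th term is 77.
The 16th slot belongs to subsequence A; its 6th term is 49.

77, 49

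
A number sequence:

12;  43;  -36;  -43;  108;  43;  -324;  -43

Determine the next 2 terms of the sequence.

972, 43

Split by position mod 2 into 2 tracks.
Stream A: 12, -36, 108, -324 — a geometric progression (common ratio -3).
Stream B: 43, -43, 43, -43 — alternating ±43.
Position 9 → stream A, term 5 = 972.
Position 10 falls in stream B as its term 5, giving 43.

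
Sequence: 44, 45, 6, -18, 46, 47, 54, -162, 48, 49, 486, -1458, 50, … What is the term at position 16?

Reading positions in blocks of 4 reveals the pattern AABB — 2 tracks woven together.
Track A: 44, 45, 46, 47, 48, 49, 50. Adding 1 each time.
Track B: 6, -18, 54, -162, 486, -1458. A geometric progression (common ratio -3).
Position 16 falls in track B as its term 8, giving -13122.

-13122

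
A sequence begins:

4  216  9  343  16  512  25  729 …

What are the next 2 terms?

The terms cycle through 2 interleaved subsequences.
Stream A: 4, 9, 16, 25 — the squares 2², 3², 4², ….
Stream B: 216, 343, 512, 729 — perfect cubes starting at 6³.
The 9th slot belongs to stream A; its 5th term is 36.
The 10th slot belongs to stream B; its 5th term is 1000.

36, 1000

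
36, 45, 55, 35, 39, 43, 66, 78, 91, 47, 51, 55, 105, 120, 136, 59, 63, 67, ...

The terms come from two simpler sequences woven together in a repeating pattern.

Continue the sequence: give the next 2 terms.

153, 171

Reading positions in blocks of 6 reveals the pattern AAABBB — 2 tracks woven together.
Track A: 36, 45, 55, 66, 78, 91, 105, 120, 136. Triangular numbers n(n+1)/2 for n = 8, 9, ….
Track B: 35, 39, 43, 47, 51, 55, 59, 63, 67. Adding 4 each time.
Position 19 → track A, term 10 = 153.
Term 20 comes from track A (its 11th entry): 171.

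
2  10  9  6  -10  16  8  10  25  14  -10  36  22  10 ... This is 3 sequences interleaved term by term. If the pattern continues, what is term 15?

49

The terms cycle through 3 interleaved subsequences.
Track A: 2, 6, 8, 14, 22 — a Fibonacci-like recurrence a_n = a_{n-1} + a_{n-2}.
Track B: 10, -10, 10, -10, 10 — the oscillation 10·(−1)^(n+1).
Track C: 9, 16, 25, 36 — the squares 3², 4², 5², ….
The 15th slot belongs to track C; its 5th term is 49.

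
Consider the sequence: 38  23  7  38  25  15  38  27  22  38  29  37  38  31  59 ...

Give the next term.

Split by position mod 3 into 3 tracks.
Stream A: 38, 38, 38, 38, 38 (the constant sequence 38).
Stream B: 23, 25, 27, 29, 31 (adding 2 each time).
Stream C: 7, 15, 22, 37, 59 (Fibonacci-style (each term is the sum of the two before it)).
Position 16 falls in stream A as its term 6, giving 38.

38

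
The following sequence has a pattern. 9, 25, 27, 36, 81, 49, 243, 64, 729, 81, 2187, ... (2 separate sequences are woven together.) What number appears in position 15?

Taking every 2nd term gives 2 separate tracks.
Subsequence A = 9, 27, 81, 243, 729, 2187: powers 3^2, 3^3, 3^4, ….
Subsequence B = 25, 36, 49, 64, 81: the squares 5², 6², 7², ….
Position 15 falls in subsequence A as its term 8, giving 19683.

19683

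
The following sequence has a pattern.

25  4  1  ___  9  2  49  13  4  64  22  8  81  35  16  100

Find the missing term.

36

Split by position mod 3 into 3 tracks.
Subsequence A = 25, ?, 49, 64, 81, 100: the squares 5², 6², 7², ….
Subsequence B = 4, 9, 13, 22, 35: Fibonacci-style (each term is the sum of the two before it).
Subsequence C = 1, 2, 4, 8, 16: powers of 2.
The gap is subsequence A's term 2; the rule gives 36.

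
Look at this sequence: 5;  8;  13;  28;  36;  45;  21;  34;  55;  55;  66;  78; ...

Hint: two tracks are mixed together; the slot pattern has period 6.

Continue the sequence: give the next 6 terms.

89, 144, 233, 91, 105, 120

Reading positions in blocks of 6 reveals the pattern AAABBB — 2 tracks woven together.
Stream A is 5, 8, 13, 21, 34, 55, which is each term equals the sum of the previous two.
Stream B is 28, 36, 45, 55, 66, 78, which is triangular numbers n(n+1)/2 for n = 7, 8, ….
Position 13 → stream A, term 7 = 89.
The 14th slot belongs to stream A; its 8th term is 144.
Position 15 falls in stream A as its term 9, giving 233.
Position 16 → stream B, term 7 = 91.
Position 17 falls in stream B as its term 8, giving 105.
The 18th slot belongs to stream B; its 9th term is 120.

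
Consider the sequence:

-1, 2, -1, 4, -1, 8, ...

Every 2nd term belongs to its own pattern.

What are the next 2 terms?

-1, 16

Positions 1, 3, 5, … form one subsequence and positions 2, 4, 6, … form another.
Track A: -1, -1, -1 (constant -1).
Track B: 2, 4, 8 (successive powers of 2).
Position 7 → track A, term 4 = -1.
Position 8 falls in track B as its term 4, giving 16.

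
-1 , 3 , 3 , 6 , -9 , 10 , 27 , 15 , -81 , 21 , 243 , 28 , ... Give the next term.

Positions 1, 3, 5, … form one subsequence and positions 2, 4, 6, … form another.
Track A: -1, 3, -9, 27, -81, 243 (geometric with ratio -3).
Track B: 3, 6, 10, 15, 21, 28 (triangular numbers n(n+1)/2 for n = 2, 3, …).
The 13th slot belongs to track A; its 7th term is -729.

-729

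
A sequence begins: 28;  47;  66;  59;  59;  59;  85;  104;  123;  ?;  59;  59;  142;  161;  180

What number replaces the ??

Positions follow the repeating pattern AAABBB; grouping by letter gives 2 tracks.
Track A is 28, 47, 66, 85, 104, 123, 142, 161, 180, which is adding 19 each time.
Track B is 59, 59, 59, ?, 59, 59, which is the constant sequence 59.
Track B's pattern makes the blank 59.

59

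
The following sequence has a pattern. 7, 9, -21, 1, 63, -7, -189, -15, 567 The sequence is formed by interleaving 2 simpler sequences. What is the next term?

The terms cycle through 2 interleaved subsequences.
Track A: 7, -21, 63, -189, 567. Multiplying by -3 each time.
Track B: 9, 1, -7, -15. Linear: a_n = 17 − 8·n.
The 10th slot belongs to track B; its 5th term is -23.

-23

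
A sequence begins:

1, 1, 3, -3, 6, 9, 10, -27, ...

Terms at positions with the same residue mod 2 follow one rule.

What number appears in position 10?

81

Taking every 2nd term gives 2 separate tracks.
Stream A is 1, 3, 6, 10, which is the triangular numbers T_1, T_2, ….
Stream B is 1, -3, 9, -27, which is a geometric progression (common ratio -3).
The 10th slot belongs to stream B; its 5th term is 81.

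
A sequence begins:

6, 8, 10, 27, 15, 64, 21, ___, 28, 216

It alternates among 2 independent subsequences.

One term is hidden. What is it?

Taking every 2nd term gives 2 separate tracks.
Subsequence A: 6, 10, 15, 21, 28. Triangular numbers n(n+1)/2 for n = 3, 4, ….
Subsequence B: 8, 27, 64, ?, 216. Consecutive cubes n³ from n = 2.
Filling subsequence B at index 4 by its rule yields 125.

125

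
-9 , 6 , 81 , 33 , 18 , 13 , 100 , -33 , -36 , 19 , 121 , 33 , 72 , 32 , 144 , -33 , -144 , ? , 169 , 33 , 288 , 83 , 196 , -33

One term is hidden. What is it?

51

Split by position mod 4 into 4 tracks.
Track A = -9, 18, -36, 72, -144, 288: multiplying by -2 each time.
Track B = 6, 13, 19, 32, ?, 83: Fibonacci-style (each term is the sum of the two before it).
Track C = 81, 100, 121, 144, 169, 196: perfect squares starting at 9².
Track D = 33, -33, 33, -33, 33, -33: alternating ±33.
Filling track B at index 5 by its rule yields 51.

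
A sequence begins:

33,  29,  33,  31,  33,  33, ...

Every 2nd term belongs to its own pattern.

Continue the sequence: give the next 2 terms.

Positions 1, 3, 5, … form one subsequence and positions 2, 4, 6, … form another.
Subsequence A: 33, 33, 33. Constant 33.
Subsequence B: 29, 31, 33. Arithmetic with common difference +2.
Term 7 comes from subsequence A (its 4th entry): 33.
Position 8 falls in subsequence B as its term 4, giving 35.

33, 35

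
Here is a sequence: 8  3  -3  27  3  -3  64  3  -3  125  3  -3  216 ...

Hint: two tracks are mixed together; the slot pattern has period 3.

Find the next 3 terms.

Reading positions in blocks of 3 reveals the pattern ABB — 2 tracks woven together.
Track A: 8, 27, 64, 125, 216 (perfect cubes starting at 2³).
Track B: 3, -3, 3, -3, 3, -3, 3, -3 (oscillating between 3 and -3).
Position 14 → track B, term 9 = 3.
Position 15 → track B, term 10 = -3.
Term 16 comes from track A (its 6th entry): 343.

3, -3, 343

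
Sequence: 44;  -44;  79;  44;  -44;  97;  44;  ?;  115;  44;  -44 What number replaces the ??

Reading positions in blocks of 3 reveals the pattern AAB — 2 tracks woven together.
Subsequence A: 44, -44, 44, -44, 44, ?, 44, -44 (alternating ±44).
Subsequence B: 79, 97, 115 (linear: a_n = 61 + 18·n).
Subsequence A's pattern makes the blank -44.

-44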